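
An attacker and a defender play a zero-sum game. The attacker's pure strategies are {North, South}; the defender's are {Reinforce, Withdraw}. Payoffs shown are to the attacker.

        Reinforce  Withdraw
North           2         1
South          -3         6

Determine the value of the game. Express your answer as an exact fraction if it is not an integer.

Row minima: North → 1, South → -3; maximin = 1.
Column maxima: Reinforce → 2, Withdraw → 6; minimax = 2.
1 ≠ 2, so there is no saddle point; optimal play is mixed.
Let the attacker play North with probability p. Expected payoff against Reinforce: 2p + (-3)(1−p) = 5p − 3; against Withdraw: 1p + 6(1−p) = −5p + 6.
Setting these equal: 5p − 3 = −5p + 6 ⇒ 10p = 9 ⇒ p = 9/10, and the value is (5)·(9/10) − 3 = 3/2.
For the defender: with q = P(Reinforce), equating North's and South's payoffs gives q + 1 = −9q + 6 ⇒ q = 1/2.

3/2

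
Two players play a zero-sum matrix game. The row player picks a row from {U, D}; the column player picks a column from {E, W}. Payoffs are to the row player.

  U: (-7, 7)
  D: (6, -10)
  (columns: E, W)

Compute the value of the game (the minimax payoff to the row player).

-14/15

Row minima: U → -7, D → -10; maximin = -7.
Column maxima: E → 6, W → 7; minimax = 6.
-7 ≠ 6, so there is no saddle point; optimal play is mixed.
Let the row player play U with probability p. Expected payoff against E: (-7)p + 6(1−p) = −13p + 6; against W: 7p + (-10)(1−p) = 17p − 10.
Setting these equal: −13p + 6 = 17p − 10 ⇒ −30p = -16 ⇒ p = 8/15, and the value is (-13)·(8/15) + 6 = -14/15.
For the column player: with q = P(E), equating U's and D's payoffs gives −14q + 7 = 16q − 10 ⇒ q = 17/30.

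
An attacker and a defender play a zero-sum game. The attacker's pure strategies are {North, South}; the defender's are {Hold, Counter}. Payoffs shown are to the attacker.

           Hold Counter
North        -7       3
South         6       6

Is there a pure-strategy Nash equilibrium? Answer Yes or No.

Yes

Row minima: North → -7, South → 6; maximin = 6.
Column maxima: Hold → 6, Counter → 6; minimax = 6.
maximin = minimax = 6, so a saddle point exists.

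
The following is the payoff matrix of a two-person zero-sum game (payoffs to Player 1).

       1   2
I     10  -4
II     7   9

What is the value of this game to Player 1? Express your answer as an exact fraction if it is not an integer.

59/8

Row minima: I → -4, II → 7; maximin = 7.
Column maxima: 1 → 10, 2 → 9; minimax = 9.
7 ≠ 9, so there is no saddle point; optimal play is mixed.
Let Player 1 play I with probability p. Expected payoff against 1: 10p + 7(1−p) = 3p + 7; against 2: (-4)p + 9(1−p) = −13p + 9.
Setting these equal: 3p + 7 = −13p + 9 ⇒ 16p = 2 ⇒ p = 1/8, and the value is (3)·(1/8) + 7 = 59/8.
For Player 2: with q = P(1), equating I's and II's payoffs gives 14q − 4 = −2q + 9 ⇒ q = 13/16.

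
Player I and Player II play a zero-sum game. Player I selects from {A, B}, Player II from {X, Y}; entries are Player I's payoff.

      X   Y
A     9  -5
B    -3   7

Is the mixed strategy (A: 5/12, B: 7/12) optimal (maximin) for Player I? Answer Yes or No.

Against X this mix gives (5/12)·9 + (7/12)·(-3) = 2.
Against Y this mix gives (5/12)·(-5) + (7/12)·7 = 2.
All of Player II's active replies (X, Y) yield 2, and no column does worse for Player I. The mix makes Player II indifferent and guarantees 2, so it is optimal.

Yes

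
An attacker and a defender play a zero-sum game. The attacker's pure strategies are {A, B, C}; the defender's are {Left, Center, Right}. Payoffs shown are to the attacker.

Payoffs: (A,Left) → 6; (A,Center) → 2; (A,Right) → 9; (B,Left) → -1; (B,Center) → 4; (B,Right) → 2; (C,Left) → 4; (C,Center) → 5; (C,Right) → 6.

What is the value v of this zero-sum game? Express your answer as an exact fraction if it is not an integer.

Row minima: A → 2, B → -1, C → 4; maximin = 4.
Column maxima: Left → 6, Center → 5, Right → 9; minimax = 5.
4 ≠ 5, so there is no saddle point; optimal play is mixed.
B is strictly dominated by C, so the attacker never plays it.
Right is strictly dominated by Left (it gives the attacker strictly more in every row), so the defender never plays it.
On the remaining 2×2 (A, C vs Left, Center):
Let the attacker play A with probability p. Expected payoff against Left: 6p + 4(1−p) = 2p + 4; against Center: 2p + 5(1−p) = −3p + 5.
Setting these equal: 2p + 4 = −3p + 5 ⇒ 5p = 1 ⇒ p = 1/5, and the value is (2)·(1/5) + 4 = 22/5.
For the defender: with q = P(Left), equating A's and C's payoffs gives 4q + 2 = −q + 5 ⇒ q = 3/5.

22/5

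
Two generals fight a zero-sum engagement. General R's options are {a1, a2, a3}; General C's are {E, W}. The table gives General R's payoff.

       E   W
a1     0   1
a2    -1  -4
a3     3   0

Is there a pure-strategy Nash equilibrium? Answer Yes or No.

No

Row minima: a1 → 0, a2 → -4, a3 → 0; maximin = 0.
Column maxima: E → 3, W → 1; minimax = 1.
0 ≠ 1, so no pure-strategy equilibrium exists.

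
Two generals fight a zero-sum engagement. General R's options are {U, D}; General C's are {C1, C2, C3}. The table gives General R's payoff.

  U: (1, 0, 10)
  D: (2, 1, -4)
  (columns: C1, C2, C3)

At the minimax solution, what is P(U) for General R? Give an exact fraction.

1/3

Row minima: U → 0, D → -4; maximin = 0.
Column maxima: C1 → 2, C2 → 1, C3 → 10; minimax = 1.
0 ≠ 1, so there is no saddle point; optimal play is mixed.
C1 is strictly dominated by C2 (it gives General R strictly more in every row), so General C never plays it.
On the remaining 2×2 (U, D vs C2, C3):
Let General R play U with probability p. Expected payoff against C2: 0p + 1(1−p) = −p + 1; against C3: 10p + (-4)(1−p) = 14p − 4.
Setting these equal: −p + 1 = 14p − 4 ⇒ −15p = -5 ⇒ p = 1/3, and the value is (-1)·(1/3) + 1 = 2/3.
For General C: with q = P(C2), equating U's and D's payoffs gives −10q + 10 = 5q − 4 ⇒ q = 14/15.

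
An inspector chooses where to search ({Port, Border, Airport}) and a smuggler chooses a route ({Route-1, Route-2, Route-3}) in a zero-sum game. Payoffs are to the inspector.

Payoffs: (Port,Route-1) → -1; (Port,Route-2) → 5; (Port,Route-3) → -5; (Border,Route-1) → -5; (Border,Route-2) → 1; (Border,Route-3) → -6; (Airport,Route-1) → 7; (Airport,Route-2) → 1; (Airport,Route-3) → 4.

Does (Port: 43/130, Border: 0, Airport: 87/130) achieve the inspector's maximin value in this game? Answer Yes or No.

Against Route-1 this mix gives (43/130)·(-1) + (87/130)·7 = 283/65.
Against Route-2 this mix gives (43/130)·5 + (87/130)·1 = 151/65.
Against Route-3 this mix gives (43/130)·(-5) + (87/130)·4 = 133/130.
The smuggler will play Route-3, holding the inspector to 133/130. Shifting weight toward the row that does better against Route-3 would raise this floor (the equalizing mix achieves 25/13 against both Route-3 and Route-2), so the proposed strategy is not optimal.

No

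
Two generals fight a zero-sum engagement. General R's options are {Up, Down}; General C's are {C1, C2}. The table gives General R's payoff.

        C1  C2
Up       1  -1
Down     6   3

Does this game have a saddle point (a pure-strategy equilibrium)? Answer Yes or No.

Row minima: Up → -1, Down → 3; maximin = 3.
Column maxima: C1 → 6, C2 → 3; minimax = 3.
maximin = minimax = 3, so a saddle point exists.

Yes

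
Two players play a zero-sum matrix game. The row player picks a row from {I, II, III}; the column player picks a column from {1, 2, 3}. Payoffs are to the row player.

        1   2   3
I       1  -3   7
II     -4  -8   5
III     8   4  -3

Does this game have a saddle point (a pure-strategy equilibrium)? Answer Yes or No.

No

Row minima: I → -3, II → -8, III → -3; maximin = -3.
Column maxima: 1 → 8, 2 → 4, 3 → 7; minimax = 4.
-3 ≠ 4, so no pure-strategy equilibrium exists.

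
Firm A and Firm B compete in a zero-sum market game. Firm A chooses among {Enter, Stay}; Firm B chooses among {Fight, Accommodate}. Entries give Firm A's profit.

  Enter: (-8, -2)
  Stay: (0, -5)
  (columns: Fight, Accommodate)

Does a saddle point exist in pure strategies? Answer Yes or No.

Row minima: Enter → -8, Stay → -5; maximin = -5.
Column maxima: Fight → 0, Accommodate → -2; minimax = -2.
-5 ≠ -2, so no pure-strategy equilibrium exists.

No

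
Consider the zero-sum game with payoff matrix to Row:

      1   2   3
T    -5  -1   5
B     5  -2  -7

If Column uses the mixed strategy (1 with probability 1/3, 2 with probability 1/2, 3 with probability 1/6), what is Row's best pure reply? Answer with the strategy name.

Expected payoff of T: (1/3)·(-5) + (1/2)·(-1) + (1/6)·5 = -4/3.
Expected payoff of B: (1/3)·5 + (1/2)·(-2) + (1/6)·(-7) = -1/2.
The largest is -1/2, so Row's best response is B.

B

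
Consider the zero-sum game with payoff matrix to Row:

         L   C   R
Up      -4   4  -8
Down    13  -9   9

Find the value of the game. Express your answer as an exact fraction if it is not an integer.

-6/5

Row minima: Up → -8, Down → -9; maximin = -8.
Column maxima: L → 13, C → 4, R → 9; minimax = 4.
-8 ≠ 4, so there is no saddle point; optimal play is mixed.
L is strictly dominated by R (it gives Row strictly more in every row), so Column never plays it.
On the remaining 2×2 (Up, Down vs C, R):
Let Row play Up with probability p. Expected payoff against C: 4p + (-9)(1−p) = 13p − 9; against R: (-8)p + 9(1−p) = −17p + 9.
Setting these equal: 13p − 9 = −17p + 9 ⇒ 30p = 18 ⇒ p = 3/5, and the value is (13)·(3/5) − 9 = -6/5.
For Column: with q = P(C), equating Up's and Down's payoffs gives 12q − 8 = −18q + 9 ⇒ q = 17/30.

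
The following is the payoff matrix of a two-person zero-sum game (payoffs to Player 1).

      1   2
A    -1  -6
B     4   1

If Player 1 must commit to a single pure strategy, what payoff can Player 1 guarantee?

1

Row minima: A → -6, B → 1.
The best of these is 1.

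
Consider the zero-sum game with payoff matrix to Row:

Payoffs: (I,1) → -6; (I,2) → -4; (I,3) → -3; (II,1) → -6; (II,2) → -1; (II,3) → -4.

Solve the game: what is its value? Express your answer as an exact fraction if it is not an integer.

Row minima: I → -6, II → -6; maximin = -6.
Column maxima: 1 → -6, 2 → -1, 3 → -3; minimax = -6.
Since maximin = minimax = -6, there is a saddle point and the value is -6.

-6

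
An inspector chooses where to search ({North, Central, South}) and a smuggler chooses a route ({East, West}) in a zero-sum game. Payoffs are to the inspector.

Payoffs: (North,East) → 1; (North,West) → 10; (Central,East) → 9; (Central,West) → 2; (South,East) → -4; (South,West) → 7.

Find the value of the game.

Row minima: North → 1, Central → 2, South → -4; maximin = 2.
Column maxima: East → 9, West → 10; minimax = 9.
2 ≠ 9, so there is no saddle point; optimal play is mixed.
South is strictly dominated by North, so the inspector never plays it.
On the remaining 2×2 (North, Central vs East, West):
Let the inspector play North with probability p. Expected payoff against East: 1p + 9(1−p) = −8p + 9; against West: 10p + 2(1−p) = 8p + 2.
Setting these equal: −8p + 9 = 8p + 2 ⇒ −16p = -7 ⇒ p = 7/16, and the value is (-8)·(7/16) + 9 = 11/2.
For the smuggler: with q = P(East), equating North's and Central's payoffs gives −9q + 10 = 7q + 2 ⇒ q = 1/2.

11/2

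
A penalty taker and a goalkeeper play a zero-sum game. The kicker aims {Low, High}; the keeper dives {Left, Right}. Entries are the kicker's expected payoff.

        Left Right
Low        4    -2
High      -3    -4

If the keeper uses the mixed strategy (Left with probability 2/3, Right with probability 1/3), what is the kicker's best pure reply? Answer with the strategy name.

Low

Expected payoff of Low: (2/3)·4 + (1/3)·(-2) = 2.
Expected payoff of High: (2/3)·(-3) + (1/3)·(-4) = -10/3.
The largest is 2, so the kicker's best response is Low.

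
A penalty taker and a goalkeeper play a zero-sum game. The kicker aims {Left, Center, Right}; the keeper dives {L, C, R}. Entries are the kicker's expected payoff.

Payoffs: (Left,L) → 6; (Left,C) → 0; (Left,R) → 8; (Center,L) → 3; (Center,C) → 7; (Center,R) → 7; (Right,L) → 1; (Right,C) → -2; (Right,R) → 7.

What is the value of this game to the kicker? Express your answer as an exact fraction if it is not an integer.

Row minima: Left → 0, Center → 3, Right → -2; maximin = 3.
Column maxima: L → 6, C → 7, R → 8; minimax = 6.
3 ≠ 6, so there is no saddle point; optimal play is mixed.
Right is strictly dominated by Left, so the kicker never plays it.
R is strictly dominated by L (it gives the kicker strictly more in every row), so the keeper never plays it.
On the remaining 2×2 (Left, Center vs L, C):
Let the kicker play Left with probability p. Expected payoff against L: 6p + 3(1−p) = 3p + 3; against C: 0p + 7(1−p) = −7p + 7.
Setting these equal: 3p + 3 = −7p + 7 ⇒ 10p = 4 ⇒ p = 2/5, and the value is (3)·(2/5) + 3 = 21/5.
For the keeper: with q = P(L), equating Left's and Center's payoffs gives 6q = −4q + 7 ⇒ q = 7/10.

21/5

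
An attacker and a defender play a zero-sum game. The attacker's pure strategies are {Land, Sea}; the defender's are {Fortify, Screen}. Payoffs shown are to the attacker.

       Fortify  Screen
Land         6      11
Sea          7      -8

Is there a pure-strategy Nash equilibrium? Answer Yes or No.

No

Row minima: Land → 6, Sea → -8; maximin = 6.
Column maxima: Fortify → 7, Screen → 11; minimax = 7.
6 ≠ 7, so no pure-strategy equilibrium exists.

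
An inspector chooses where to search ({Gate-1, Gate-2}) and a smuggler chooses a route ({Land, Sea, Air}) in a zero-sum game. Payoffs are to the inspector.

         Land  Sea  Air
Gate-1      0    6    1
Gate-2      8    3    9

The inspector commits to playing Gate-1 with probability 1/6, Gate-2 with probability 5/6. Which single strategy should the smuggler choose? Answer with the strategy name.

Sea

If the smuggler plays Land, the inspector's expected payoff is (1/6)·0 + (5/6)·8 = 20/3.
If the smuggler plays Sea, the inspector's expected payoff is (1/6)·6 + (5/6)·3 = 7/2.
If the smuggler plays Air, the inspector's expected payoff is (1/6)·1 + (5/6)·9 = 23/3.
The smuggler minimizes the inspector's payoff; the smallest is 7/2, so the best response is Sea.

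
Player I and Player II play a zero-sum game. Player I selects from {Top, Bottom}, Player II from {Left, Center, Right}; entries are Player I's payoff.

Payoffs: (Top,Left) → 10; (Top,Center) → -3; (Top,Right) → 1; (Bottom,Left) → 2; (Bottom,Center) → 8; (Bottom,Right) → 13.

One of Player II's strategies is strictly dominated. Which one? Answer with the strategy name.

Center holds Player I's payoff strictly below Right in every row: -3 < 1, 8 < 13.
So Right is strictly dominated for Player II.

Right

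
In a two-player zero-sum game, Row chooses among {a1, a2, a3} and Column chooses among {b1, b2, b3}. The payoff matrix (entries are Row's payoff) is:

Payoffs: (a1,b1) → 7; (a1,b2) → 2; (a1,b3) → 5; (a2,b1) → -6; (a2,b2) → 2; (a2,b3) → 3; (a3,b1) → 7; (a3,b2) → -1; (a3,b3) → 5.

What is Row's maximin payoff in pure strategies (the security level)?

2

Row minima: a1 → 2, a2 → -6, a3 → -1.
The best of these is 2.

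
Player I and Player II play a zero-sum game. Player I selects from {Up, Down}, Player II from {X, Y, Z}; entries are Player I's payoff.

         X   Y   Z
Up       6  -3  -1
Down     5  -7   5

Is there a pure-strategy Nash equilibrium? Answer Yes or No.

Yes

Row minima: Up → -3, Down → -7; maximin = -3.
Column maxima: X → 6, Y → -3, Z → 5; minimax = -3.
maximin = minimax = -3, so a saddle point exists.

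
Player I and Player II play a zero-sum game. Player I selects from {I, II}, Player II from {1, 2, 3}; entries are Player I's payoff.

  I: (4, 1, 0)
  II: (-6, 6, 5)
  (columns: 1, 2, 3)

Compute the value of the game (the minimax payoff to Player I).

Row minima: I → 0, II → -6; maximin = 0.
Column maxima: 1 → 4, 2 → 6, 3 → 5; minimax = 4.
0 ≠ 4, so there is no saddle point; optimal play is mixed.
2 is strictly dominated by 3 (it gives Player I strictly more in every row), so Player II never plays it.
On the remaining 2×2 (I, II vs 1, 3):
Let Player I play I with probability p. Expected payoff against 1: 4p + (-6)(1−p) = 10p − 6; against 3: 0p + 5(1−p) = −5p + 5.
Setting these equal: 10p − 6 = −5p + 5 ⇒ 15p = 11 ⇒ p = 11/15, and the value is (10)·(11/15) − 6 = 4/3.
For Player II: with q = P(1), equating I's and II's payoffs gives 4q = −11q + 5 ⇒ q = 1/3.

4/3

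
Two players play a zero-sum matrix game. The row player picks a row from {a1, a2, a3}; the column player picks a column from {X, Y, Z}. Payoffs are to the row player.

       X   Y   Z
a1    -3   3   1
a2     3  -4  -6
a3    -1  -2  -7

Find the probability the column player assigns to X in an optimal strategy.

7/13

Row minima: a1 → -3, a2 → -6, a3 → -7; maximin = -3.
Column maxima: X → 3, Y → 3, Z → 1; minimax = 1.
-3 ≠ 1, so there is no saddle point; optimal play is mixed.
Y is strictly dominated by Z (it gives the row player strictly more in every row), so the column player never plays it.
With Y eliminated, a3 is strictly dominated by a2 (a2 gives the row player strictly more in every remaining column), so the row player never plays it.
On the remaining 2×2 (a1, a2 vs X, Z):
Let the row player play a1 with probability p. Expected payoff against X: (-3)p + 3(1−p) = −6p + 3; against Z: 1p + (-6)(1−p) = 7p − 6.
Setting these equal: −6p + 3 = 7p − 6 ⇒ −13p = -9 ⇒ p = 9/13, and the value is (-6)·(9/13) + 3 = -15/13.
For the column player: with q = P(X), equating a1's and a2's payoffs gives −4q + 1 = 9q − 6 ⇒ q = 7/13.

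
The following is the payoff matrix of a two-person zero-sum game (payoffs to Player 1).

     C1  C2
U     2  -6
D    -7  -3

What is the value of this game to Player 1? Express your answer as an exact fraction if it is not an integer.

-4

Row minima: U → -6, D → -7; maximin = -6.
Column maxima: C1 → 2, C2 → -3; minimax = -3.
-6 ≠ -3, so there is no saddle point; optimal play is mixed.
Let Player 1 play U with probability p. Expected payoff against C1: 2p + (-7)(1−p) = 9p − 7; against C2: (-6)p + (-3)(1−p) = −3p − 3.
Setting these equal: 9p − 7 = −3p − 3 ⇒ 12p = 4 ⇒ p = 1/3, and the value is (9)·(1/3) − 7 = -4.
For Player 2: with q = P(C1), equating U's and D's payoffs gives 8q − 6 = −4q − 3 ⇒ q = 1/4.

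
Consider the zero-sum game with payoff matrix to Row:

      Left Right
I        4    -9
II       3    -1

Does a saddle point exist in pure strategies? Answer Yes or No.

Row minima: I → -9, II → -1; maximin = -1.
Column maxima: Left → 4, Right → -1; minimax = -1.
maximin = minimax = -1, so a saddle point exists.

Yes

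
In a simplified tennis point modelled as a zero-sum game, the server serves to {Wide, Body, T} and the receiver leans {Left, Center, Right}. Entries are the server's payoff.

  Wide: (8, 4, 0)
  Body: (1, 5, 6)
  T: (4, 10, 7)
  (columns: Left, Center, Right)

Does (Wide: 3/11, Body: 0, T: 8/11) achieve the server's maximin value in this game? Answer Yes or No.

Against Left this mix gives (3/11)·8 + (8/11)·4 = 56/11.
Against Center this mix gives (3/11)·4 + (8/11)·10 = 92/11.
Against Right this mix gives (3/11)·0 + (8/11)·7 = 56/11.
All of the receiver's active replies (Left, Right) yield 56/11, and no column does worse for the server. The mix makes the receiver indifferent and guarantees 56/11, so it is optimal.

Yes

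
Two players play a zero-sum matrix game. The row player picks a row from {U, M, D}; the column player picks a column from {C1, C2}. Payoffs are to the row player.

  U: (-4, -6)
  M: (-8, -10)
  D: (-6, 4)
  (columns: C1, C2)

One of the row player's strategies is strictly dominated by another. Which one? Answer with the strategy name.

M

U gives a strictly higher payoff than M against every column: -4 > -8, -6 > -10.
So M is strictly dominated and the row player never plays it.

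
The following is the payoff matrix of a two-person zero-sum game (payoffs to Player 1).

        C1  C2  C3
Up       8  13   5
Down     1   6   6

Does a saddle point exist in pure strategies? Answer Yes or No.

No

Row minima: Up → 5, Down → 1; maximin = 5.
Column maxima: C1 → 8, C2 → 13, C3 → 6; minimax = 6.
5 ≠ 6, so no pure-strategy equilibrium exists.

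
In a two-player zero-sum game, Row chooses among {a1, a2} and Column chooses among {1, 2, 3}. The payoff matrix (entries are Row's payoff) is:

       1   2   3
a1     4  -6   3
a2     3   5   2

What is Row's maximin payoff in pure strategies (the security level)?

2

Row minima: a1 → -6, a2 → 2.
The best of these is 2.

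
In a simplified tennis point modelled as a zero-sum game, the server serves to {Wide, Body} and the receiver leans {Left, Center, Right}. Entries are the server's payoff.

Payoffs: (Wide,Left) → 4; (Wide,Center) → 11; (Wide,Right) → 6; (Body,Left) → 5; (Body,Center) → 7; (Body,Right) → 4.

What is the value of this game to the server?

14/3

Row minima: Wide → 4, Body → 4; maximin = 4.
Column maxima: Left → 5, Center → 11, Right → 6; minimax = 5.
4 ≠ 5, so there is no saddle point; optimal play is mixed.
Center is strictly dominated by Left (it gives the server strictly more in every row), so the receiver never plays it.
On the remaining 2×2 (Wide, Body vs Left, Right):
Let the server play Wide with probability p. Expected payoff against Left: 4p + 5(1−p) = −p + 5; against Right: 6p + 4(1−p) = 2p + 4.
Setting these equal: −p + 5 = 2p + 4 ⇒ −3p = -1 ⇒ p = 1/3, and the value is (-1)·(1/3) + 5 = 14/3.
For the receiver: with q = P(Left), equating Wide's and Body's payoffs gives −2q + 6 = q + 4 ⇒ q = 2/3.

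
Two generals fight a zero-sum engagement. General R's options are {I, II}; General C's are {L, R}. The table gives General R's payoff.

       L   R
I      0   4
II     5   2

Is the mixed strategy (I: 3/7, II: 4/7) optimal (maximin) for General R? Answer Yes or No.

Yes

Against L this mix gives (3/7)·0 + (4/7)·5 = 20/7.
Against R this mix gives (3/7)·4 + (4/7)·2 = 20/7.
All of General C's active replies (L, R) yield 20/7, and no column does worse for General R. The mix makes General C indifferent and guarantees 20/7, so it is optimal.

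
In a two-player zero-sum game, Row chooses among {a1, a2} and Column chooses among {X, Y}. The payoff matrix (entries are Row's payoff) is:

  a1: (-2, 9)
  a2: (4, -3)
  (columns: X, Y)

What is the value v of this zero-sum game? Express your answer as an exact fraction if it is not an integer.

5/3

Row minima: a1 → -2, a2 → -3; maximin = -2.
Column maxima: X → 4, Y → 9; minimax = 4.
-2 ≠ 4, so there is no saddle point; optimal play is mixed.
Let Row play a1 with probability p. Expected payoff against X: (-2)p + 4(1−p) = −6p + 4; against Y: 9p + (-3)(1−p) = 12p − 3.
Setting these equal: −6p + 4 = 12p − 3 ⇒ −18p = -7 ⇒ p = 7/18, and the value is (-6)·(7/18) + 4 = 5/3.
For Column: with q = P(X), equating a1's and a2's payoffs gives −11q + 9 = 7q − 3 ⇒ q = 2/3.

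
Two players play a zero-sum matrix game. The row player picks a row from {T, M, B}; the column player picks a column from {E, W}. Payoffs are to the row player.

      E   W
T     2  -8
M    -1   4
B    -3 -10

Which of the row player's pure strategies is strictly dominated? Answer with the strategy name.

T gives a strictly higher payoff than B against every column: 2 > -3, -8 > -10.
So B is strictly dominated and the row player never plays it.

B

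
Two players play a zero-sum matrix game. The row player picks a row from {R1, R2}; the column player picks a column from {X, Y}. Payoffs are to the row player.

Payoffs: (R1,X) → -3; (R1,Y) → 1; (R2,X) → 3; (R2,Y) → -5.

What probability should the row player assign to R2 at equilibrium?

1/3

Row minima: R1 → -3, R2 → -5; maximin = -3.
Column maxima: X → 3, Y → 1; minimax = 1.
-3 ≠ 1, so there is no saddle point; optimal play is mixed.
Let the row player play R1 with probability p. Expected payoff against X: (-3)p + 3(1−p) = −6p + 3; against Y: 1p + (-5)(1−p) = 6p − 5.
Setting these equal: −6p + 3 = 6p − 5 ⇒ −12p = -8 ⇒ p = 2/3, and the value is (-6)·(2/3) + 3 = -1.
For the column player: with q = P(X), equating R1's and R2's payoffs gives −4q + 1 = 8q − 5 ⇒ q = 1/2.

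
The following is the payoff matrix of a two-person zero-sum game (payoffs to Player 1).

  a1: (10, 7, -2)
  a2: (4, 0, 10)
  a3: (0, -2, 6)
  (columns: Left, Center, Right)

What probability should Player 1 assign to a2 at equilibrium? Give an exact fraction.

9/19

Row minima: a1 → -2, a2 → 0, a3 → -2; maximin = 0.
Column maxima: Left → 10, Center → 7, Right → 10; minimax = 7.
0 ≠ 7, so there is no saddle point; optimal play is mixed.
a3 is strictly dominated by a2, so Player 1 never plays it.
Left is strictly dominated by Center (it gives Player 1 strictly more in every row), so Player 2 never plays it.
On the remaining 2×2 (a1, a2 vs Center, Right):
Let Player 1 play a1 with probability p. Expected payoff against Center: 7p + 0(1−p) = 7p; against Right: (-2)p + 10(1−p) = −12p + 10.
Setting these equal: 7p = −12p + 10 ⇒ 19p = 10 ⇒ p = 10/19, and the value is (7)·(10/19) = 70/19.
For Player 2: with q = P(Center), equating a1's and a2's payoffs gives 9q − 2 = −10q + 10 ⇒ q = 12/19.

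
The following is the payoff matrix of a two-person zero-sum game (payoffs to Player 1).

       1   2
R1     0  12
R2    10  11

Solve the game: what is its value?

10

Row minima: R1 → 0, R2 → 10; maximin = 10.
Column maxima: 1 → 10, 2 → 12; minimax = 10.
Since maximin = minimax = 10, there is a saddle point and the value is 10.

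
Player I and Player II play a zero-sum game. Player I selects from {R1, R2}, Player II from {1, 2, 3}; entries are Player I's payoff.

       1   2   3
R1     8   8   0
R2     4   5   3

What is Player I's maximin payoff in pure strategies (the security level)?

Row minima: R1 → 0, R2 → 3.
The best of these is 3.

3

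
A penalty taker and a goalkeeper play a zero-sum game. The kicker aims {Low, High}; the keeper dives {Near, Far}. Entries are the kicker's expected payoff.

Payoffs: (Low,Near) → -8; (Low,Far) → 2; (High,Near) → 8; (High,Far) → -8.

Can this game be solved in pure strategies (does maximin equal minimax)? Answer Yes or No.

Row minima: Low → -8, High → -8; maximin = -8.
Column maxima: Near → 8, Far → 2; minimax = 2.
-8 ≠ 2, so no pure-strategy equilibrium exists.

No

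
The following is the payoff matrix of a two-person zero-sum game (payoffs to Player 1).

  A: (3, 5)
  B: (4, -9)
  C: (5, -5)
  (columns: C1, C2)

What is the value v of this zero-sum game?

Row minima: A → 3, B → -9, C → -5; maximin = 3.
Column maxima: C1 → 5, C2 → 5; minimax = 5.
3 ≠ 5, so there is no saddle point; optimal play is mixed.
B is strictly dominated by C, so Player 1 never plays it.
On the remaining 2×2 (A, C vs C1, C2):
Let Player 1 play A with probability p. Expected payoff against C1: 3p + 5(1−p) = −2p + 5; against C2: 5p + (-5)(1−p) = 10p − 5.
Setting these equal: −2p + 5 = 10p − 5 ⇒ −12p = -10 ⇒ p = 5/6, and the value is (-2)·(5/6) + 5 = 10/3.
For Player 2: with q = P(C1), equating A's and C's payoffs gives −2q + 5 = 10q − 5 ⇒ q = 5/6.

10/3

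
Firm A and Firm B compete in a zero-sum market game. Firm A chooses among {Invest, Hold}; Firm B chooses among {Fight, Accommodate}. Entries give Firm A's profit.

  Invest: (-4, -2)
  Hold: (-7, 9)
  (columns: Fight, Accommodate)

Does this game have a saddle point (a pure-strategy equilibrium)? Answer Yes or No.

Yes

Row minima: Invest → -4, Hold → -7; maximin = -4.
Column maxima: Fight → -4, Accommodate → 9; minimax = -4.
maximin = minimax = -4, so a saddle point exists.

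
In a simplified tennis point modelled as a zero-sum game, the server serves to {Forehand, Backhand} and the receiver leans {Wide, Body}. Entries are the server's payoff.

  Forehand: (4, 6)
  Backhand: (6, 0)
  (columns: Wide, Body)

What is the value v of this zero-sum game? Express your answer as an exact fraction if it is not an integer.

Row minima: Forehand → 4, Backhand → 0; maximin = 4.
Column maxima: Wide → 6, Body → 6; minimax = 6.
4 ≠ 6, so there is no saddle point; optimal play is mixed.
Let the server play Forehand with probability p. Expected payoff against Wide: 4p + 6(1−p) = −2p + 6; against Body: 6p + 0(1−p) = 6p.
Setting these equal: −2p + 6 = 6p ⇒ −8p = -6 ⇒ p = 3/4, and the value is (-2)·(3/4) + 6 = 9/2.
For the receiver: with q = P(Wide), equating Forehand's and Backhand's payoffs gives −2q + 6 = 6q ⇒ q = 3/4.

9/2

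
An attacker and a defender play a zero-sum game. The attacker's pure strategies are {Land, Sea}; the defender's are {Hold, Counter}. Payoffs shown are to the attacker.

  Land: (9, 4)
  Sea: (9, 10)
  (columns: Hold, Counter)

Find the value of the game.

Row minima: Land → 4, Sea → 9; maximin = 9.
Column maxima: Hold → 9, Counter → 10; minimax = 9.
Since maximin = minimax = 9, there is a saddle point and the value is 9.

9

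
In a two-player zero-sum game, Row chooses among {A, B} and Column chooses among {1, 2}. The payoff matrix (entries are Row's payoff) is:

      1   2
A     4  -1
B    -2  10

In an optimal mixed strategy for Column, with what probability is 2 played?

Row minima: A → -1, B → -2; maximin = -1.
Column maxima: 1 → 4, 2 → 10; minimax = 4.
-1 ≠ 4, so there is no saddle point; optimal play is mixed.
Let Row play A with probability p. Expected payoff against 1: 4p + (-2)(1−p) = 6p − 2; against 2: (-1)p + 10(1−p) = −11p + 10.
Setting these equal: 6p − 2 = −11p + 10 ⇒ 17p = 12 ⇒ p = 12/17, and the value is (6)·(12/17) − 2 = 38/17.
For Column: with q = P(1), equating A's and B's payoffs gives 5q − 1 = −12q + 10 ⇒ q = 11/17.

6/17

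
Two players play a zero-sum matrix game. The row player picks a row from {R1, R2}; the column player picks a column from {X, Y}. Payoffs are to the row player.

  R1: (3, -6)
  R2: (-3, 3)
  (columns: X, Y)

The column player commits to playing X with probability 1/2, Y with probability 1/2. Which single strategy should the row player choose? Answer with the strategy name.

R2

Expected payoff of R1: (1/2)·3 + (1/2)·(-6) = -3/2.
Expected payoff of R2: (1/2)·(-3) + (1/2)·3 = 0.
The largest is 0, so the row player's best response is R2.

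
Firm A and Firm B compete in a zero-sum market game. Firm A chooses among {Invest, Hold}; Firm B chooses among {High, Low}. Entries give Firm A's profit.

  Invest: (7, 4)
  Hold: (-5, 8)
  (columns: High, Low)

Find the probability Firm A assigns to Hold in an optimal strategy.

Row minima: Invest → 4, Hold → -5; maximin = 4.
Column maxima: High → 7, Low → 8; minimax = 7.
4 ≠ 7, so there is no saddle point; optimal play is mixed.
Let Firm A play Invest with probability p. Expected payoff against High: 7p + (-5)(1−p) = 12p − 5; against Low: 4p + 8(1−p) = −4p + 8.
Setting these equal: 12p − 5 = −4p + 8 ⇒ 16p = 13 ⇒ p = 13/16, and the value is (12)·(13/16) − 5 = 19/4.
For Firm B: with q = P(High), equating Invest's and Hold's payoffs gives 3q + 4 = −13q + 8 ⇒ q = 1/4.

3/16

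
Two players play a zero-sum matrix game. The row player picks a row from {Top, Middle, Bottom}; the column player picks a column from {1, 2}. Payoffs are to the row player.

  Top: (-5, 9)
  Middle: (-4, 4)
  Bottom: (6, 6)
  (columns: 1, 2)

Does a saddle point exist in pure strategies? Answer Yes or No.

Yes

Row minima: Top → -5, Middle → -4, Bottom → 6; maximin = 6.
Column maxima: 1 → 6, 2 → 9; minimax = 6.
maximin = minimax = 6, so a saddle point exists.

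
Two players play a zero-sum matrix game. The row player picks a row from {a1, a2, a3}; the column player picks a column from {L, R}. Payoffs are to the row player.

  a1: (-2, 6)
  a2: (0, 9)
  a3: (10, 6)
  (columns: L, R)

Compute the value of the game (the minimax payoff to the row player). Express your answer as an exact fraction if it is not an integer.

90/13

Row minima: a1 → -2, a2 → 0, a3 → 6; maximin = 6.
Column maxima: L → 10, R → 9; minimax = 9.
6 ≠ 9, so there is no saddle point; optimal play is mixed.
a1 is strictly dominated by a2, so the row player never plays it.
On the remaining 2×2 (a2, a3 vs L, R):
Let the row player play a2 with probability p. Expected payoff against L: 0p + 10(1−p) = −10p + 10; against R: 9p + 6(1−p) = 3p + 6.
Setting these equal: −10p + 10 = 3p + 6 ⇒ −13p = -4 ⇒ p = 4/13, and the value is (-10)·(4/13) + 10 = 90/13.
For the column player: with q = P(L), equating a2's and a3's payoffs gives −9q + 9 = 4q + 6 ⇒ q = 3/13.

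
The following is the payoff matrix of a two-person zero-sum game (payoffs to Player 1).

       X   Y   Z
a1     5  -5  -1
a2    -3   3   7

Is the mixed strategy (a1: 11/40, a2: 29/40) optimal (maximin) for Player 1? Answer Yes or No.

Against X this mix gives (11/40)·5 + (29/40)·(-3) = -4/5.
Against Y this mix gives (11/40)·(-5) + (29/40)·3 = 4/5.
Against Z this mix gives (11/40)·(-1) + (29/40)·7 = 24/5.
Player 2 will play X, holding Player 1 to -4/5. Shifting weight toward the row that does better against X would raise this floor (the equalizing mix achieves 0 against both X and Y), so the proposed strategy is not optimal.

No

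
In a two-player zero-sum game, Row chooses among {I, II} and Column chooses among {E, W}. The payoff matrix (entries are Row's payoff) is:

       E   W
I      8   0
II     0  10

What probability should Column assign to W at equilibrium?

Row minima: I → 0, II → 0; maximin = 0.
Column maxima: E → 8, W → 10; minimax = 8.
0 ≠ 8, so there is no saddle point; optimal play is mixed.
Let Row play I with probability p. Expected payoff against E: 8p + 0(1−p) = 8p; against W: 0p + 10(1−p) = −10p + 10.
Setting these equal: 8p = −10p + 10 ⇒ 18p = 10 ⇒ p = 5/9, and the value is (8)·(5/9) = 40/9.
For Column: with q = P(E), equating I's and II's payoffs gives 8q = −10q + 10 ⇒ q = 5/9.

4/9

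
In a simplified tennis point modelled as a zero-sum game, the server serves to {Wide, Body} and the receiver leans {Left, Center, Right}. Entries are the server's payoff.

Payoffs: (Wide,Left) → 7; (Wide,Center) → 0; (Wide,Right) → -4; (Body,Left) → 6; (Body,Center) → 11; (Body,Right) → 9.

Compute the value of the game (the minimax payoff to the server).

87/14

Row minima: Wide → -4, Body → 6; maximin = 6.
Column maxima: Left → 7, Center → 11, Right → 9; minimax = 7.
6 ≠ 7, so there is no saddle point; optimal play is mixed.
Center is strictly dominated by Right (it gives the server strictly more in every row), so the receiver never plays it.
On the remaining 2×2 (Wide, Body vs Left, Right):
Let the server play Wide with probability p. Expected payoff against Left: 7p + 6(1−p) = p + 6; against Right: (-4)p + 9(1−p) = −13p + 9.
Setting these equal: p + 6 = −13p + 9 ⇒ 14p = 3 ⇒ p = 3/14, and the value is (1)·(3/14) + 6 = 87/14.
For the receiver: with q = P(Left), equating Wide's and Body's payoffs gives 11q − 4 = −3q + 9 ⇒ q = 13/14.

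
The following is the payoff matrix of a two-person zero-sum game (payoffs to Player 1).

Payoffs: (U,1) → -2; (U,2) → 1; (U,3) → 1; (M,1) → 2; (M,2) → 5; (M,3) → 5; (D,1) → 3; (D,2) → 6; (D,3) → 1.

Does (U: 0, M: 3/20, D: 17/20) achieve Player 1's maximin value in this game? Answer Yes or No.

Against 1 this mix gives (3/20)·2 + (17/20)·3 = 57/20.
Against 2 this mix gives (3/20)·5 + (17/20)·6 = 117/20.
Against 3 this mix gives (3/20)·5 + (17/20)·1 = 8/5.
Player 2 will play 3, holding Player 1 to 8/5. Shifting weight toward the row that does better against 3 would raise this floor (the equalizing mix achieves 13/5 against both 3 and 1), so the proposed strategy is not optimal.

No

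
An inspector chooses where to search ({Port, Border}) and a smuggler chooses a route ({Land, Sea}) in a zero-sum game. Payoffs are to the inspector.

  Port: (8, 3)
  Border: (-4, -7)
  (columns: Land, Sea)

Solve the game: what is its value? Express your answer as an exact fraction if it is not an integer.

Row minima: Port → 3, Border → -7; maximin = 3.
Column maxima: Land → 8, Sea → 3; minimax = 3.
Since maximin = minimax = 3, there is a saddle point and the value is 3.

3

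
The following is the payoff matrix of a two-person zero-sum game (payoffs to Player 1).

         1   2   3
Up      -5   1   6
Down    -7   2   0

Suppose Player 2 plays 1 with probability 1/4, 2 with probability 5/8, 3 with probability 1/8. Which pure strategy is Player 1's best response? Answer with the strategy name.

Expected payoff of Up: (1/4)·(-5) + (5/8)·1 + (1/8)·6 = 1/8.
Expected payoff of Down: (1/4)·(-7) + (5/8)·2 + (1/8)·0 = -1/2.
The largest is 1/8, so Player 1's best response is Up.

Up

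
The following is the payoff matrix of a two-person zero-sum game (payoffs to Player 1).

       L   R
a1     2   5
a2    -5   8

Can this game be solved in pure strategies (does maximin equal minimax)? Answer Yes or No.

Yes

Row minima: a1 → 2, a2 → -5; maximin = 2.
Column maxima: L → 2, R → 8; minimax = 2.
maximin = minimax = 2, so a saddle point exists.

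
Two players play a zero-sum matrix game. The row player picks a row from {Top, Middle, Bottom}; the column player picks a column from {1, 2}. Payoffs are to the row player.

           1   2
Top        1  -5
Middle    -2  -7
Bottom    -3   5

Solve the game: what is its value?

Row minima: Top → -5, Middle → -7, Bottom → -3; maximin = -3.
Column maxima: 1 → 1, 2 → 5; minimax = 1.
-3 ≠ 1, so there is no saddle point; optimal play is mixed.
Middle is strictly dominated by Top, so the row player never plays it.
On the remaining 2×2 (Top, Bottom vs 1, 2):
Let the row player play Top with probability p. Expected payoff against 1: 1p + (-3)(1−p) = 4p − 3; against 2: (-5)p + 5(1−p) = −10p + 5.
Setting these equal: 4p − 3 = −10p + 5 ⇒ 14p = 8 ⇒ p = 4/7, and the value is (4)·(4/7) − 3 = -5/7.
For the column player: with q = P(1), equating Top's and Bottom's payoffs gives 6q − 5 = −8q + 5 ⇒ q = 5/7.

-5/7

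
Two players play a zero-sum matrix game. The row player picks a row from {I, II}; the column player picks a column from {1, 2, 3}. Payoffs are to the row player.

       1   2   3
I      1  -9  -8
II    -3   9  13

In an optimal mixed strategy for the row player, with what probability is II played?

Row minima: I → -9, II → -3; maximin = -3.
Column maxima: 1 → 1, 2 → 9, 3 → 13; minimax = 1.
-3 ≠ 1, so there is no saddle point; optimal play is mixed.
3 is strictly dominated by 2 (it gives the row player strictly more in every row), so the column player never plays it.
On the remaining 2×2 (I, II vs 1, 2):
Let the row player play I with probability p. Expected payoff against 1: 1p + (-3)(1−p) = 4p − 3; against 2: (-9)p + 9(1−p) = −18p + 9.
Setting these equal: 4p − 3 = −18p + 9 ⇒ 22p = 12 ⇒ p = 6/11, and the value is (4)·(6/11) − 3 = -9/11.
For the column player: with q = P(1), equating I's and II's payoffs gives 10q − 9 = −12q + 9 ⇒ q = 9/11.

5/11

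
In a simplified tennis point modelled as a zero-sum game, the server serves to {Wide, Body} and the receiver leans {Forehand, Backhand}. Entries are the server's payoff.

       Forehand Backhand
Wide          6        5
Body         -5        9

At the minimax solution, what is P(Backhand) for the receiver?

Row minima: Wide → 5, Body → -5; maximin = 5.
Column maxima: Forehand → 6, Backhand → 9; minimax = 6.
5 ≠ 6, so there is no saddle point; optimal play is mixed.
Let the server play Wide with probability p. Expected payoff against Forehand: 6p + (-5)(1−p) = 11p − 5; against Backhand: 5p + 9(1−p) = −4p + 9.
Setting these equal: 11p − 5 = −4p + 9 ⇒ 15p = 14 ⇒ p = 14/15, and the value is (11)·(14/15) − 5 = 79/15.
For the receiver: with q = P(Forehand), equating Wide's and Body's payoffs gives q + 5 = −14q + 9 ⇒ q = 4/15.

11/15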